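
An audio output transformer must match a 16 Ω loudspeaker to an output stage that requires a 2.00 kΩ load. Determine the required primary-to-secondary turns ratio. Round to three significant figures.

Z_p/Z_s = (N_p/N_s)², so N_p/N_s = √(2000/16) = √125 = 11.2.

N_p/N_s ≈ 11.2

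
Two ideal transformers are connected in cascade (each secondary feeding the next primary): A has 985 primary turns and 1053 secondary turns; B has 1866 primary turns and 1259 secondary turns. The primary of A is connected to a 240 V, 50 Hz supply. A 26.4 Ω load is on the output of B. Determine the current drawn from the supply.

After A: V = 240.00 × 1053/985 = 256.57 V.
After B: V = 256.57 × 1259/1866 = 173.11 V.
I_load = 173.11/26.4 = 6.5571 A, so P_out = 173.11 × 6.5571 = 1135.1 W.
All ideal ⇒ P_in = P_out, so I_supply = 1135.1/240 = 4.73 A.

I_supply ≈ 4.73 A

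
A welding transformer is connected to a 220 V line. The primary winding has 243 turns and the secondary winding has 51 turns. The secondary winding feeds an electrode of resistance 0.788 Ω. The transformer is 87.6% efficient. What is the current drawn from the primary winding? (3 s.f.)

I_p ≈ 14.0 A

V_s = 220 × 51/243 = 46.173 V.
I_s = V_s/R = 46.173/0.788 = 58.595 A.
P_out = V_s I_s = 46.173 × 58.595 = 2705.5 W.
P_in = P_out/η = 2705.5/0.876 = 3088.5 W.
I_p = P_in/V_p = 3088.5/220 = 14.0 A.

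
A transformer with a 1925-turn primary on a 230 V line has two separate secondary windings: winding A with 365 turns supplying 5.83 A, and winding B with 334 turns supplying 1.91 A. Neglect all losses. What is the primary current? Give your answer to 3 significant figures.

V_A = 230 × 365/1925 = 43.610 V; V_B = 230 × 334/1925 = 39.906 V.
P_out = V_A I_A + V_B I_B = 43.610×5.83 + 39.906×1.91 = 254.25 + 76.221 = 330.47 W.
Ideal ⇒ P_in = P_out, so I_p = P_out/V_p = 330.47/230 = 1.44 A.

I_p ≈ 1.44 A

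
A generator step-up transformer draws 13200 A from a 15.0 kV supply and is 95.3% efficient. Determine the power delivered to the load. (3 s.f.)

P_out ≈ 1.89×10^8 W

P_in = V_p I_p = 15000 × 13200 = 1.9800×10^8 W.
P_out = η P_in = 0.953 × 1.9800×10^8 = 1.89×10^8 W.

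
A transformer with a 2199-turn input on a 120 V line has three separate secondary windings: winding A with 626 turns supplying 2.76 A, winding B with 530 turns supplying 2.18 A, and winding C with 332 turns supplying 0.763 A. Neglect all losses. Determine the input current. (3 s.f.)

I_in ≈ 1.43 A

V_A = 120 × 626/2199 = 34.161 V; V_B = 120 × 530/2199 = 28.922 V; V_C = 120 × 332/2199 = 18.117 V.
P_out = V_A I_A + V_B I_B + V_C I_C = 34.161×2.76 + 28.922×2.18 + 18.117×0.763 = 94.284 + 63.050 + 13.824 = 171.16 W.
Ideal ⇒ P_in = P_out, so I_in = P_out/V_in = 171.16/120 = 1.43 A.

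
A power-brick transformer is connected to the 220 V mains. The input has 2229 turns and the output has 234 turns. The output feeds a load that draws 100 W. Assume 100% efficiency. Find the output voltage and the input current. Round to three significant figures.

V_out ≈ 23.1 V, I_in ≈ 0.455 A

V_out = V_in × N_out/N_in = 220 × 234/2229 = 23.096 V.
I_out = P/V_out = 100/23.096 = 4.3298 A.
I_in = I_out × N_out/N_in = 4.3298 × 234/2229 = 0.455 A.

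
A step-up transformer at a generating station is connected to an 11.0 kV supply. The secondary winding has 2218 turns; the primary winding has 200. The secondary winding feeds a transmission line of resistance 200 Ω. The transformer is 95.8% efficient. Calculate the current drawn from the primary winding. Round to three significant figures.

I_p ≈ 7060 A

V_s = 11000 × 2218/200 = 121990 V.
I_s = V_s/R = 121990/200 = 609.95 A.
P_out = V_s I_s = 121990 × 609.95 = 7.4408×10^7 W.
P_in = P_out/η = 7.4408×10^7/0.958 = 7.7670×10^7 W.
I_p = P_in/V_p = 7.7670×10^7/11000 = 7060 A.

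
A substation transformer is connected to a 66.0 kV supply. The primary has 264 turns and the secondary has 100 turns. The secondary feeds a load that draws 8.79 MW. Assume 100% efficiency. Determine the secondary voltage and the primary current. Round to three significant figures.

V_s ≈ 25000 V, I_p ≈ 133 A

V_s = V_p × N_s/N_p = 66000 × 100/264 = 25000 V.
I_s = P/V_s = 8.79×10^6/25000 = 351.60 A.
I_p = I_s × N_s/N_p = 351.60 × 100/264 = 133 A.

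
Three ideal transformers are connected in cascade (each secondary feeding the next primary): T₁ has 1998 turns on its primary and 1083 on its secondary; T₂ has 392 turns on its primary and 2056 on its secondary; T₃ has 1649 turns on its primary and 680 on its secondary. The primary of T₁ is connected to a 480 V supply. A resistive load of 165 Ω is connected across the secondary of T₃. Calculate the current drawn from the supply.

I_supply ≈ 4.00 A

After T₁: V = 480.00 × 1083/1998 = 260.18 V.
After T₂: V = 260.18 × 2056/392 = 1364.6 V.
After T₃: V = 1364.6 × 680/1649 = 562.73 V.
I_load = 562.73/165 = 3.4105 A, so P_out = 562.73 × 3.4105 = 1919.2 W.
All ideal ⇒ P_in = P_out, so I_supply = 1919.2/480 = 4.00 A.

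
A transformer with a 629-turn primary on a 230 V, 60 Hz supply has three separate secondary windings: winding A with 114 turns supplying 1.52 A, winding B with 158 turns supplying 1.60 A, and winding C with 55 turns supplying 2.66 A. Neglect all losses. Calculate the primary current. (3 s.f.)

I_p ≈ 0.910 A

V_A = 230 × 114/629 = 41.685 V; V_B = 230 × 158/629 = 57.774 V; V_C = 230 × 55/629 = 20.111 V.
P_out = V_A I_A + V_B I_B + V_C I_C = 41.685×1.52 + 57.774×1.60 + 20.111×2.66 = 63.362 + 92.439 + 53.496 = 209.30 W.
Ideal ⇒ P_in = P_out, so I_p = P_out/V_p = 209.30/230 = 0.910 A.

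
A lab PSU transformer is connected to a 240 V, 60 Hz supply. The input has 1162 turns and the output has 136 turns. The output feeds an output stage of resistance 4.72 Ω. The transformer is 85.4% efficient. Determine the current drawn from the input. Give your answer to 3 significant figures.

I_in ≈ 0.816 A

V_out = 240 × 136/1162 = 28.090 V.
I_out = V_out/R = 28.090/4.72 = 5.9512 A.
P_out = V_out I_out = 28.090 × 5.9512 = 167.17 W.
P_in = P_out/η = 167.17/0.854 = 195.74 W.
I_in = P_in/V_in = 195.74/240 = 0.816 A.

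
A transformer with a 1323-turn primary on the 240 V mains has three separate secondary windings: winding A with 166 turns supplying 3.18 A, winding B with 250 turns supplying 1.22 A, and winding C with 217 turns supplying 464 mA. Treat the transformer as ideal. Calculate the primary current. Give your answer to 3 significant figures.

V_A = 240 × 166/1323 = 30.113 V; V_B = 240 × 250/1323 = 45.351 V; V_C = 240 × 217/1323 = 39.365 V.
P_out = V_A I_A + V_B I_B + V_C I_C = 30.113×3.18 + 45.351×1.22 + 39.365×0.464 = 95.761 + 55.329 + 18.265 = 169.35 W.
Ideal ⇒ P_in = P_out, so I_p = P_out/V_p = 169.35/240 = 0.706 A.

I_p ≈ 0.706 A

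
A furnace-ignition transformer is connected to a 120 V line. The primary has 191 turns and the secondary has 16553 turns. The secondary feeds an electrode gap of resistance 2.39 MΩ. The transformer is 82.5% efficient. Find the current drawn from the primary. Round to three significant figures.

V_s = 120 × 16553/191 = 10400 V.
I_s = V_s/R = 10400/(2.39×10^6) = 0.0043514 A.
P_out = V_s I_s = 10400 × 0.0043514 = 45.253 W.
P_in = P_out/η = 45.253/0.825 = 54.853 W.
I_p = P_in/V_p = 54.853/120 = 0.457 A.

I_p ≈ 0.457 A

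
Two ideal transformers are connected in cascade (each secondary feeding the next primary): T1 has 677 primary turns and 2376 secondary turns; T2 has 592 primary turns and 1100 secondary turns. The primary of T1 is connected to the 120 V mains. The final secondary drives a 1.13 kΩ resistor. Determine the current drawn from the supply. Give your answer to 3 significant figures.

I_supply ≈ 4.52 A

After T1: V = 120.00 × 2376/677 = 421.15 V.
After T2: V = 421.15 × 1100/592 = 782.55 V.
I_load = 782.55/1130 = 0.69252 A, so P_out = 782.55 × 0.69252 = 541.93 W.
All ideal ⇒ P_in = P_out, so I_supply = 541.93/120 = 4.52 A.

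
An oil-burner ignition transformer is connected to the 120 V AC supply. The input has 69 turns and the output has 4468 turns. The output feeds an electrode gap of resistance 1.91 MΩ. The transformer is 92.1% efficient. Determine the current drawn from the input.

I_in ≈ 0.286 A

V_out = 120 × 4468/69 = 7770.4 V.
I_out = V_out/R = 7770.4/(1.91×10^6) = 0.0040683 A.
P_out = V_out I_out = 7770.4 × 0.0040683 = 31.612 W.
P_in = P_out/η = 31.612/0.921 = 34.324 W.
I_in = P_in/V_in = 34.324/120 = 0.286 A.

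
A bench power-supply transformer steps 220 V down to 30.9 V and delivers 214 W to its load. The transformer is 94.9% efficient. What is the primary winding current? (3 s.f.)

I_p ≈ 1.03 A

P_in = P_out/η = 214/0.949 = 225.50 W.
I_p = P_in/V_p = 225.50/220 = 1.03 A.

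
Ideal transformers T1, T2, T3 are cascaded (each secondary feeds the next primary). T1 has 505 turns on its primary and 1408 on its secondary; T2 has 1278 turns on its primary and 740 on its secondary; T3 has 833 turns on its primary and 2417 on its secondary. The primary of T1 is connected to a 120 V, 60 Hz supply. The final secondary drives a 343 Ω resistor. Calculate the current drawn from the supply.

I_supply ≈ 7.68 A

Secondary of T1: V = 120.00 × 1408/505 = 334.57 V.
Secondary of T2: V = 334.57 × 740/1278 = 193.73 V.
Secondary of T3: V = 193.73 × 2417/833 = 562.11 V.
I_load = 562.11/343 = 1.6388 A, so P_out = 562.11 × 1.6388 = 921.20 W.
All ideal ⇒ P_in = P_out, so I_supply = 921.20/120 = 7.68 A.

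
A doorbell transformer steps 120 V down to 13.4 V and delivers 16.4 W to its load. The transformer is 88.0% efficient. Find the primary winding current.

I_p ≈ 0.155 A

P_in = P_out/η = 16.4/0.880 = 18.636 W.
I_p = P_in/V_p = 18.636/120 = 0.155 A.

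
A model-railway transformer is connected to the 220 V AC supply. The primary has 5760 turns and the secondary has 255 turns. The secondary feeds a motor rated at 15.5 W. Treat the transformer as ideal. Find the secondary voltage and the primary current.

V_s = V_p × N_s/N_p = 220 × 255/5760 = 9.7396 V.
I_s = P/V_s = 15.5/9.7396 = 1.5914 A.
I_p = I_s × N_s/N_p = 1.5914 × 255/5760 = 0.0705 A.

V_s ≈ 9.74 V, I_p ≈ 0.0705 A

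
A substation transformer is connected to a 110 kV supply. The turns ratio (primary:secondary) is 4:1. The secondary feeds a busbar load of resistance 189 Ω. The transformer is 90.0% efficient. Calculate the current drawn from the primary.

V_s = 110000 × 1/4 = 27500 V.
I_s = V_s/R = 27500/189 = 145.50 A.
P_out = V_s I_s = 27500 × 145.50 = 4.0013×10^6 W.
P_in = P_out/η = 4.0013×10^6/0.900 = 4.4459×10^6 W.
I_p = P_in/V_p = 4.4459×10^6/110000 = 40.4 A.

I_p ≈ 40.4 A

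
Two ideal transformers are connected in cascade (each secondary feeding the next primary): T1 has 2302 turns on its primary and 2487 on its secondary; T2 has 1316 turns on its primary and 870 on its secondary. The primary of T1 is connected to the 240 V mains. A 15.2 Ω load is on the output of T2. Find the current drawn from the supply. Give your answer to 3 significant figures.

Secondary of T1: V = 240.00 × 2487/2302 = 259.29 V.
Secondary of T2: V = 259.29 × 870/1316 = 171.41 V.
I_load = 171.41/15.2 = 11.277 A, so P_out = 171.41 × 11.277 = 1933.1 W.
All ideal ⇒ P_in = P_out, so I_supply = 1933.1/240 = 8.05 A.

I_supply ≈ 8.05 A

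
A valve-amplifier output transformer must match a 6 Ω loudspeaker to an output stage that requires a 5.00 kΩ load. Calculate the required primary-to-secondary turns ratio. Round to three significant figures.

Z_p/Z_s = (N_p/N_s)², so N_p/N_s = √(5000/6) = √833 = 28.9.

N_p/N_s ≈ 28.9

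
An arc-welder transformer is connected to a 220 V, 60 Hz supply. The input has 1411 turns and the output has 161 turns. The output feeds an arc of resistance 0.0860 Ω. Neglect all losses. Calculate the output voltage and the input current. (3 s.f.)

V_out ≈ 25.1 V, I_in ≈ 33.3 A

V_out = V_in × N_out/N_in = 220 × 161/1411 = 25.103 V.
I_out = V_out/R = 25.103/0.0860 = 291.89 A.
I_in = I_out × N_out/N_in = 291.89 × 161/1411 = 33.3 A.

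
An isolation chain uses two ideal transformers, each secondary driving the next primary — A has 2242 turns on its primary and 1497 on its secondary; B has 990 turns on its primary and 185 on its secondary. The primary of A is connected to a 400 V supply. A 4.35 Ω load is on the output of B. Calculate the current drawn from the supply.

I_supply ≈ 1.43 A

After A: V = 400.00 × 1497/2242 = 267.08 V.
After B: V = 267.08 × 185/990 = 49.909 V.
I_load = 49.909/4.35 = 11.473 A, so P_out = 49.909 × 11.473 = 572.63 W.
All ideal ⇒ P_in = P_out, so I_supply = 572.63/400 = 1.43 A.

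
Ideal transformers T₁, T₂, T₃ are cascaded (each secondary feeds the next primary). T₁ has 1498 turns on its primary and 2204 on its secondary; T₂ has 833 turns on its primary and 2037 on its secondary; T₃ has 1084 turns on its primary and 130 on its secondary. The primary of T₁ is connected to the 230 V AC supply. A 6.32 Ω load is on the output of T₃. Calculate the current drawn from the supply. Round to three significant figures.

After T₁: V = 230.00 × 2204/1498 = 338.40 V.
After T₂: V = 338.40 × 2037/833 = 827.51 V.
After T₃: V = 827.51 × 130/1084 = 99.240 V.
I_load = 99.240/6.32 = 15.703 A, so P_out = 99.240 × 15.703 = 1558.3 W.
All ideal ⇒ P_in = P_out, so I_supply = 1558.3/230 = 6.78 A.

I_supply ≈ 6.78 A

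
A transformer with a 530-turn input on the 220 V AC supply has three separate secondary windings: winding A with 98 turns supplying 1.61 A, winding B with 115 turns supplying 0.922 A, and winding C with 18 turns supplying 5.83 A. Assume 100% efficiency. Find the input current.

I_in ≈ 0.696 A

V_A = 220 × 98/530 = 40.679 V; V_B = 220 × 115/530 = 47.736 V; V_C = 220 × 18/530 = 7.4717 V.
P_out = V_A I_A + V_B I_B + V_C I_C = 40.679×1.61 + 47.736×0.922 + 7.4717×5.83 = 65.494 + 44.012 + 43.560 = 153.07 W.
Ideal ⇒ P_in = P_out, so I_in = P_out/V_in = 153.07/220 = 0.696 A.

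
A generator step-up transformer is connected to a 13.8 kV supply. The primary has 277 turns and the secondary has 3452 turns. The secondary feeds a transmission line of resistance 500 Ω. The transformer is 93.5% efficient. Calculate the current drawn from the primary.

I_p ≈ 4580 A

V_s = 13800 × 3452/277 = 171980 V.
I_s = V_s/R = 171980/500 = 343.95 A.
P_out = V_s I_s = 171980 × 343.95 = 5.9152×10^7 W.
P_in = P_out/η = 5.9152×10^7/0.935 = 6.3264×10^7 W.
I_p = P_in/V_p = 6.3264×10^7/13800 = 4580 A.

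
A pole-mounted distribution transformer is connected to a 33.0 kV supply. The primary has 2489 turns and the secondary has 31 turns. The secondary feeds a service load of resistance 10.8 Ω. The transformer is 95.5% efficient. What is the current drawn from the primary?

I_p ≈ 0.496 A

V_s = 33000 × 31/2489 = 411.01 V.
I_s = V_s/R = 411.01/10.8 = 38.056 A.
P_out = V_s I_s = 411.01 × 38.056 = 15641 W.
P_in = P_out/η = 15641/0.955 = 16379 W.
I_p = P_in/V_p = 16379/33000 = 0.496 A.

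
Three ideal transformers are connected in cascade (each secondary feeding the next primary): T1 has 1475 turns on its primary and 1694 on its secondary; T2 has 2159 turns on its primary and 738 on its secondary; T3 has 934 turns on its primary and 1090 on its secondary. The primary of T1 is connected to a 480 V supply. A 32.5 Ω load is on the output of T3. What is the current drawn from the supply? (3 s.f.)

After T1: V = 480.00 × 1694/1475 = 551.27 V.
After T2: V = 551.27 × 738/2159 = 188.44 V.
After T3: V = 188.44 × 1090/934 = 219.91 V.
I_load = 219.91/32.5 = 6.7665 A, so P_out = 219.91 × 6.7665 = 1488.0 W.
All ideal ⇒ P_in = P_out, so I_supply = 1488.0/480 = 3.10 A.

I_supply ≈ 3.10 A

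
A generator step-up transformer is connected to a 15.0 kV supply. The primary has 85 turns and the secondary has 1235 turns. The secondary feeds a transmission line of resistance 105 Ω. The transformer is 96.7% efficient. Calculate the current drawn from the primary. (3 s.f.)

I_p ≈ 31200 A

V_s = 15000 × 1235/85 = 217940 V.
I_s = V_s/R = 217940/105 = 2075.6 A.
P_out = V_s I_s = 217940 × 2075.6 = 4.5237×10^8 W.
P_in = P_out/η = 4.5237×10^8/0.967 = 4.6780×10^8 W.
I_p = P_in/V_p = 4.6780×10^8/15000 = 31200 A.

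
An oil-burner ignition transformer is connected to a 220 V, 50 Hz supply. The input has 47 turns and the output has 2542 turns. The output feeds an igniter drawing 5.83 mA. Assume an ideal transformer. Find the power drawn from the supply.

I_in = I_out × N_out/N_in = 0.00583 × 2542/47 = 0.31532 A.
P = V_in I_in = 220 × 0.31532 = 69.4 W.

P ≈ 69.4 W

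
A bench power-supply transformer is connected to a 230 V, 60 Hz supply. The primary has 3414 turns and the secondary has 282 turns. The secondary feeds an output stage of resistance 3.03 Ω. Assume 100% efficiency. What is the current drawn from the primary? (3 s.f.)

V_s = V_p × N_s/N_p = 230 × 282/3414 = 18.998 V.
I_s = V_s/R = 18.998/3.03 = 6.2700 A.
For an ideal transformer I_p N_p = I_s N_s, so I_p = 6.2700 × 282/3414 = 0.518 A.

I_p ≈ 0.518 A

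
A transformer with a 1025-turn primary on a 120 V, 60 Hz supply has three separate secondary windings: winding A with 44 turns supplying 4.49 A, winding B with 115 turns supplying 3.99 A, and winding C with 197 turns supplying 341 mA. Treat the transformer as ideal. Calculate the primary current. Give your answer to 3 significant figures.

I_p ≈ 0.706 A

V_A = 120 × 44/1025 = 5.1512 V; V_B = 120 × 115/1025 = 13.463 V; V_C = 120 × 197/1025 = 23.063 V.
P_out = V_A I_A + V_B I_B + V_C I_C = 5.1512×4.49 + 13.463×3.99 + 23.063×0.341 = 23.129 + 53.719 + 7.8646 = 84.713 W.
Ideal ⇒ P_in = P_out, so I_p = P_out/V_p = 84.713/120 = 0.706 A.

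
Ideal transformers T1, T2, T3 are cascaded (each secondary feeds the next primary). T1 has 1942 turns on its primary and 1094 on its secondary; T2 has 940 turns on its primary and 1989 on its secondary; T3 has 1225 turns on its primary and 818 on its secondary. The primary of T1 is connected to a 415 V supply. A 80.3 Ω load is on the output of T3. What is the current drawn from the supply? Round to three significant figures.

Secondary of T1: V = 415.00 × 1094/1942 = 233.78 V.
Secondary of T2: V = 233.78 × 1989/940 = 494.68 V.
Secondary of T3: V = 494.68 × 818/1225 = 330.32 V.
I_load = 330.32/80.3 = 4.1136 A, so P_out = 330.32 × 4.1136 = 1358.8 W.
All ideal ⇒ P_in = P_out, so I_supply = 1358.8/415 = 3.27 A.

I_supply ≈ 3.27 A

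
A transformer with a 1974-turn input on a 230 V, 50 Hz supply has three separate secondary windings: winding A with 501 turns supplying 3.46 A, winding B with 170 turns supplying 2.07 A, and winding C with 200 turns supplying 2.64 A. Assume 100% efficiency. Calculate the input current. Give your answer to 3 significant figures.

V_A = 230 × 501/1974 = 58.374 V; V_B = 230 × 170/1974 = 19.807 V; V_C = 230 × 200/1974 = 23.303 V.
P_out = V_A I_A + V_B I_B + V_C I_C = 58.374×3.46 + 19.807×2.07 + 23.303×2.64 = 201.97 + 41.002 + 61.520 = 304.49 W.
Ideal ⇒ P_in = P_out, so I_in = P_out/V_in = 304.49/230 = 1.32 A.

I_in ≈ 1.32 A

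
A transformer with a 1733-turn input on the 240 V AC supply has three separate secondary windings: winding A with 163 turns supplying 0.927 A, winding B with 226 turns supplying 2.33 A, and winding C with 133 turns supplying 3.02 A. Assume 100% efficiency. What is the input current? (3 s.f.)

I_in ≈ 0.623 A

V_A = 240 × 163/1733 = 22.574 V; V_B = 240 × 226/1733 = 31.298 V; V_C = 240 × 133/1733 = 18.419 V.
P_out = V_A I_A + V_B I_B + V_C I_C = 22.574×0.927 + 31.298×2.33 + 18.419×3.02 = 20.926 + 72.925 + 55.625 = 149.48 W.
Ideal ⇒ P_in = P_out, so I_in = P_out/V_in = 149.48/240 = 0.623 A.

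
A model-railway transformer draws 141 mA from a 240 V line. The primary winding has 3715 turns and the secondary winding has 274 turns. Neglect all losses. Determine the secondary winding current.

I_s/I_p = N_p/N_s, so I_s = 0.141 × 3715/274 = 1.91 A.

I_s ≈ 1.91 A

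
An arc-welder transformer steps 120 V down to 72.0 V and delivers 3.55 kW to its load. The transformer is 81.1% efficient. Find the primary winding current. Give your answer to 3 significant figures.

I_p ≈ 36.5 A

P_in = P_out/η = 3550/0.811 = 4377.3 W.
I_p = P_in/V_p = 4377.3/120 = 36.5 A.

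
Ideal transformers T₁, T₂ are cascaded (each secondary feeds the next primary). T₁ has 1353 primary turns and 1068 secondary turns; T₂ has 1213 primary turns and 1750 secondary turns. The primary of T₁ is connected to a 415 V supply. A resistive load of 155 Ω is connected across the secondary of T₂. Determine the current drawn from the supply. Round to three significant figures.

I_supply ≈ 3.47 A

After T₁: V = 415.00 × 1068/1353 = 327.58 V.
After T₂: V = 327.58 × 1750/1213 = 472.61 V.
I_load = 472.61/155 = 3.0491 A, so P_out = 472.61 × 3.0491 = 1441.0 W.
All ideal ⇒ P_in = P_out, so I_supply = 1441.0/415 = 3.47 A.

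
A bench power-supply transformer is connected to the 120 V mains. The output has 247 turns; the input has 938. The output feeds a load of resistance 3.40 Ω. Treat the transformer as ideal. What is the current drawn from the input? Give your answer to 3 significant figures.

V_out = V_in × N_out/N_in = 120 × 247/938 = 31.599 V.
I_out = V_out/R = 31.599/3.40 = 9.2939 A.
For an ideal transformer I_in N_in = I_out N_out, so I_in = 9.2939 × 247/938 = 2.45 A.

I_in ≈ 2.45 A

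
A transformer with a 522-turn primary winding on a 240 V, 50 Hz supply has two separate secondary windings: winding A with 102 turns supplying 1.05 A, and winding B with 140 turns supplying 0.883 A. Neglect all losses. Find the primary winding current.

I_p ≈ 0.442 A

V_A = 240 × 102/522 = 46.897 V; V_B = 240 × 140/522 = 64.368 V.
P_out = V_A I_A + V_B I_B = 46.897×1.05 + 64.368×0.883 = 49.241 + 56.837 = 106.08 W.
Ideal ⇒ P_in = P_out, so I_p = P_out/V_p = 106.08/240 = 0.442 A.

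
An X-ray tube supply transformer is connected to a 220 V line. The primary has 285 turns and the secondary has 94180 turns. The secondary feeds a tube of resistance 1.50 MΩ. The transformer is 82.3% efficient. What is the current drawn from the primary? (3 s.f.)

V_s = 220 × 94180/285 = 72700 V.
I_s = V_s/R = 72700/(1.50×10^6) = 0.048467 A.
P_out = V_s I_s = 72700 × 0.048467 = 3523.6 W.
P_in = P_out/η = 3523.6/0.823 = 4281.4 W.
I_p = P_in/V_p = 4281.4/220 = 19.5 A.

I_p ≈ 19.5 A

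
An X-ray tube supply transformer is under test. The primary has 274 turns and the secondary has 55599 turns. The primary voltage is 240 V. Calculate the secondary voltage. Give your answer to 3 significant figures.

V_s ≈ 48700 V

V_s/V_p = N_s/N_p, so V_s = 240 × 55599/274 = 48700 V.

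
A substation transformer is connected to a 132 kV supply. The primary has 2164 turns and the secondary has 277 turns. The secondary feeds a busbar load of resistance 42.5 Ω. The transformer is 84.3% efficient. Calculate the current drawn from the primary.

V_s = 132000 × 277/2164 = 16896 V.
I_s = V_s/R = 16896/42.5 = 397.56 A.
P_out = V_s I_s = 16896 × 397.56 = 6.7174×10^6 W.
P_in = P_out/η = 6.7174×10^6/0.843 = 7.9685×10^6 W.
I_p = P_in/V_p = 7.9685×10^6/132000 = 60.4 A.

I_p ≈ 60.4 A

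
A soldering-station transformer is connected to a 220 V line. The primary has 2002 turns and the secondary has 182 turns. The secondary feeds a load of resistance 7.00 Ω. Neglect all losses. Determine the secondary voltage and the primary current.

V_s ≈ 20.0 V, I_p ≈ 0.260 A

V_s = V_p × N_s/N_p = 220 × 182/2002 = 20.000 V.
I_s = V_s/R = 20.000/7.00 = 2.8571 A.
I_p = I_s × N_s/N_p = 2.8571 × 182/2002 = 0.260 A.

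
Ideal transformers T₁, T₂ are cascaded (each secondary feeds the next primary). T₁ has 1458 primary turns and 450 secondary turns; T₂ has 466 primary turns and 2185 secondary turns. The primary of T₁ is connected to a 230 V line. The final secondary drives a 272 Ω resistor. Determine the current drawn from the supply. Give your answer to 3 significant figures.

I_supply ≈ 1.77 A

Secondary of T₁: V = 230.00 × 450/1458 = 70.988 V.
Secondary of T₂: V = 70.988 × 2185/466 = 332.85 V.
I_load = 332.85/272 = 1.2237 A, so P_out = 332.85 × 1.2237 = 407.31 W.
All ideal ⇒ P_in = P_out, so I_supply = 407.31/230 = 1.77 A.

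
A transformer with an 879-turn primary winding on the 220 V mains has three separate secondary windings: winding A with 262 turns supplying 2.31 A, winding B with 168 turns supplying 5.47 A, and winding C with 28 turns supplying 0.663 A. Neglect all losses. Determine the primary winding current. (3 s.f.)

V_A = 220 × 262/879 = 65.575 V; V_B = 220 × 168/879 = 42.048 V; V_C = 220 × 28/879 = 7.0080 V.
P_out = V_A I_A + V_B I_B + V_C I_C = 65.575×2.31 + 42.048×5.47 + 7.0080×0.663 = 151.48 + 230.00 + 4.6463 = 386.12 W.
Ideal ⇒ P_in = P_out, so I_p = P_out/V_p = 386.12/220 = 1.76 A.

I_p ≈ 1.76 A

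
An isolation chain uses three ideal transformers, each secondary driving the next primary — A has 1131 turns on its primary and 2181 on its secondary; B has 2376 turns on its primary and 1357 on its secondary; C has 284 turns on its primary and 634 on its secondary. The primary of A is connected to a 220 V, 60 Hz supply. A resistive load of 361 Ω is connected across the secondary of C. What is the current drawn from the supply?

I_supply ≈ 3.68 A

After A: V = 220.00 × 2181/1131 = 424.24 V.
After B: V = 424.24 × 1357/2376 = 242.30 V.
After C: V = 242.30 × 634/284 = 540.90 V.
I_load = 540.90/361 = 1.4983 A, so P_out = 540.90 × 1.4983 = 810.46 W.
All ideal ⇒ P_in = P_out, so I_supply = 810.46/220 = 3.68 A.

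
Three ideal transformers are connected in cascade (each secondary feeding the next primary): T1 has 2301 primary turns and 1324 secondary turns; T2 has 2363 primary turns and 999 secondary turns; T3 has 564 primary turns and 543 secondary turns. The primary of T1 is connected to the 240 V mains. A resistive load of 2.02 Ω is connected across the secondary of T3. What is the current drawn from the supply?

I_supply ≈ 6.52 A

Secondary of T1: V = 240.00 × 1324/2301 = 138.10 V.
Secondary of T2: V = 138.10 × 999/2363 = 58.383 V.
Secondary of T3: V = 58.383 × 543/564 = 56.209 V.
I_load = 56.209/2.02 = 27.826 A, so P_out = 56.209 × 27.826 = 1564.1 W.
All ideal ⇒ P_in = P_out, so I_supply = 1564.1/240 = 6.52 A.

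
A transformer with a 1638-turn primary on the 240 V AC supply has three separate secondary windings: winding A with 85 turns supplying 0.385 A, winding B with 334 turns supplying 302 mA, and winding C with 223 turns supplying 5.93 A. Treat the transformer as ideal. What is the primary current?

V_A = 240 × 85/1638 = 12.454 V; V_B = 240 × 334/1638 = 48.938 V; V_C = 240 × 223/1638 = 32.674 V.
P_out = V_A I_A + V_B I_B + V_C I_C = 12.454×0.385 + 48.938×0.302 + 32.674×5.93 = 4.7949 + 14.779 + 193.76 = 213.33 W.
Ideal ⇒ P_in = P_out, so I_p = P_out/V_p = 213.33/240 = 0.889 A.

I_p ≈ 0.889 A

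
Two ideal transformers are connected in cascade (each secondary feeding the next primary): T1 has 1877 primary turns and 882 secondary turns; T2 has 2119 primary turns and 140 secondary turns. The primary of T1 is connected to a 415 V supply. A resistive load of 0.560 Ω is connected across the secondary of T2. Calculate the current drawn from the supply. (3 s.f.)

I_supply ≈ 0.714 A

After T1: V = 415.00 × 882/1877 = 195.01 V.
After T2: V = 195.01 × 140/2119 = 12.884 V.
I_load = 12.884/0.560 = 23.007 A, so P_out = 12.884 × 23.007 = 296.42 W.
All ideal ⇒ P_in = P_out, so I_supply = 296.42/415 = 0.714 A.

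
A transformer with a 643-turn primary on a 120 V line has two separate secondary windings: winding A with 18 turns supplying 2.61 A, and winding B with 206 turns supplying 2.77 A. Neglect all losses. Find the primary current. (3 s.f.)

V_A = 120 × 18/643 = 3.3593 V; V_B = 120 × 206/643 = 38.445 V.
P_out = V_A I_A + V_B I_B = 3.3593×2.61 + 38.445×2.77 = 8.7677 + 106.49 = 115.26 W.
Ideal ⇒ P_in = P_out, so I_p = P_out/V_p = 115.26/120 = 0.960 A.

I_p ≈ 0.960 A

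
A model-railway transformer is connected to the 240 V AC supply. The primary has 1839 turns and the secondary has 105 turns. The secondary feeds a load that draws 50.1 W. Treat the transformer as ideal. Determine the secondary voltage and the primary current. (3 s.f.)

V_s ≈ 13.7 V, I_p ≈ 0.209 A

V_s = V_p × N_s/N_p = 240 × 105/1839 = 13.703 V.
I_s = P/V_s = 50.1/13.703 = 3.6561 A.
I_p = I_s × N_s/N_p = 3.6561 × 105/1839 = 0.209 A.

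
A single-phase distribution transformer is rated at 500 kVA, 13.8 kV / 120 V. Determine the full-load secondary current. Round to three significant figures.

I_s ≈ 4170 A

I_s = S/V_s = 500000/120 = 4170 A.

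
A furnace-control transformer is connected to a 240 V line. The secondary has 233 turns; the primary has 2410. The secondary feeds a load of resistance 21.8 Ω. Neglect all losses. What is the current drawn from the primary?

V_s = V_p × N_s/N_p = 240 × 233/2410 = 23.203 V.
I_s = V_s/R = 23.203/21.8 = 1.0644 A.
For an ideal transformer I_p N_p = I_s N_s, so I_p = 1.0644 × 233/2410 = 0.103 A.

I_p ≈ 0.103 A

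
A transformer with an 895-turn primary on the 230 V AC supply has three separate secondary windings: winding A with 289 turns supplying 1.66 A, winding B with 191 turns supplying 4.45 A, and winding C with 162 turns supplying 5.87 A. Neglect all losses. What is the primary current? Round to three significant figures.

V_A = 230 × 289/895 = 74.268 V; V_B = 230 × 191/895 = 49.084 V; V_C = 230 × 162/895 = 41.631 V.
P_out = V_A I_A + V_B I_B + V_C I_C = 74.268×1.66 + 49.084×4.45 + 41.631×5.87 = 123.29 + 218.42 + 244.38 = 586.08 W.
Ideal ⇒ P_in = P_out, so I_p = P_out/V_p = 586.08/230 = 2.55 A.

I_p ≈ 2.55 A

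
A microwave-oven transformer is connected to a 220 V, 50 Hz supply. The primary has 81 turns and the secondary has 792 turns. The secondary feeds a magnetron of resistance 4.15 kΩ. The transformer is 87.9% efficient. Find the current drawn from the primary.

I_p ≈ 5.77 A

V_s = 220 × 792/81 = 2151.1 V.
I_s = V_s/R = 2151.1/4150 = 0.51834 A.
P_out = V_s I_s = 2151.1 × 0.51834 = 1115.0 W.
P_in = P_out/η = 1115.0/0.879 = 1268.5 W.
I_p = P_in/V_p = 1268.5/220 = 5.77 A.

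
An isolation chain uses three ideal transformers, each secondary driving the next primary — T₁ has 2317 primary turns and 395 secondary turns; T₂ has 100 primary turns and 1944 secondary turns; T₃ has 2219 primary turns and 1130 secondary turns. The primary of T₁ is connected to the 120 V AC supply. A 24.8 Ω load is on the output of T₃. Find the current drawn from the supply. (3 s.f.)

Secondary of T₁: V = 120.00 × 395/2317 = 20.457 V.
Secondary of T₂: V = 20.457 × 1944/100 = 397.69 V.
Secondary of T₃: V = 397.69 × 1130/2219 = 202.52 V.
I_load = 202.52/24.8 = 8.1662 A, so P_out = 202.52 × 8.1662 = 1653.8 W.
All ideal ⇒ P_in = P_out, so I_supply = 1653.8/120 = 13.8 A.

I_supply ≈ 13.8 A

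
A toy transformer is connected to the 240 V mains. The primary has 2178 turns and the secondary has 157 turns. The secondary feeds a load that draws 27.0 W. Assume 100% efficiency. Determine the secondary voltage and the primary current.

V_s = V_p × N_s/N_p = 240 × 157/2178 = 17.300 V.
I_s = P/V_s = 27.0/17.300 = 1.5607 A.
I_p = I_s × N_s/N_p = 1.5607 × 157/2178 = 0.113 A.

V_s ≈ 17.3 V, I_p ≈ 0.113 A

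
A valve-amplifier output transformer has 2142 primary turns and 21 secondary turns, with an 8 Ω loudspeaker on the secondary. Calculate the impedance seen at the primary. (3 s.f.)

Z_p ≈ 83200 Ω

Z_p = (N_p/N_s)² × Z_s = (2142/21)² × 8 = 83200 Ω.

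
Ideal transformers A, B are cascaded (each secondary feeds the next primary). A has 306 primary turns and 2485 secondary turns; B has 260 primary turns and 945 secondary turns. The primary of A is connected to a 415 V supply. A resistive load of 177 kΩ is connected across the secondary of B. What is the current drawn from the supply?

I_supply ≈ 2.04 A

After A: V = 415.00 × 2485/306 = 3370.2 V.
After B: V = 3370.2 × 945/260 = 12249 V.
I_load = 12249/177000 = 0.069205 A, so P_out = 12249 × 0.069205 = 847.71 W.
All ideal ⇒ P_in = P_out, so I_supply = 847.71/415 = 2.04 A.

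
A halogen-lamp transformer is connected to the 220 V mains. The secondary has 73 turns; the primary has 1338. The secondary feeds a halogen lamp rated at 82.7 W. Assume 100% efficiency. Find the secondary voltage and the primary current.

V_s ≈ 12.0 V, I_p ≈ 0.376 A

V_s = V_p × N_s/N_p = 220 × 73/1338 = 12.003 V.
I_s = P/V_s = 82.7/12.003 = 6.8900 A.
I_p = I_s × N_s/N_p = 6.8900 × 73/1338 = 0.376 A.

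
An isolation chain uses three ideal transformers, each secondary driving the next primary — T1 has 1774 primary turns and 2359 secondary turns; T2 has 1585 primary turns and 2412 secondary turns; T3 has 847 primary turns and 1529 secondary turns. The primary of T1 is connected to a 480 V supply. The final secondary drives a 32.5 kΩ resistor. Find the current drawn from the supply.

After T1: V = 480.00 × 2359/1774 = 638.29 V.
After T2: V = 638.29 × 2412/1585 = 971.32 V.
After T3: V = 971.32 × 1529/847 = 1753.4 V.
I_load = 1753.4/32500 = 0.053952 A, so P_out = 1753.4 × 0.053952 = 94.600 W.
All ideal ⇒ P_in = P_out, so I_supply = 94.600/480 = 0.197 A.

I_supply ≈ 0.197 A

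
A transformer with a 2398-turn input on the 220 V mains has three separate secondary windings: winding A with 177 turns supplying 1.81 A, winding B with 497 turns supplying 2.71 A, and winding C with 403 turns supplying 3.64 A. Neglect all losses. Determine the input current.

I_in ≈ 1.31 A

V_A = 220 × 177/2398 = 16.239 V; V_B = 220 × 497/2398 = 45.596 V; V_C = 220 × 403/2398 = 36.972 V.
P_out = V_A I_A + V_B I_B + V_C I_C = 16.239×1.81 + 45.596×2.71 + 36.972×3.64 = 29.392 + 123.57 + 134.58 = 287.54 W.
Ideal ⇒ P_in = P_out, so I_in = P_out/V_in = 287.54/220 = 1.31 A.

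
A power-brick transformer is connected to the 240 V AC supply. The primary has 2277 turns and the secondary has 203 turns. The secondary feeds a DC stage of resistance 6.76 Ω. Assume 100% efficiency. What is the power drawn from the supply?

V_s = V_p × N_s/N_p = 240 × 203/2277 = 21.397 V.
I_s = V_s/R = 21.397/6.76 = 3.1652 A.
I_p = I_s × N_s/N_p = 3.1652 × 203/2277 = 0.28218 A.
P = V_p I_p = 240 × 0.28218 = 67.7 W.

P ≈ 67.7 W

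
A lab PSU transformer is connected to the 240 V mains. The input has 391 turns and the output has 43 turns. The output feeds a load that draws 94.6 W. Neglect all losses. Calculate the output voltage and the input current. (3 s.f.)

V_out ≈ 26.4 V, I_in ≈ 0.394 A

V_out = V_in × N_out/N_in = 240 × 43/391 = 26.394 V.
I_out = P/V_out = 94.6/26.394 = 3.5842 A.
I_in = I_out × N_out/N_in = 3.5842 × 43/391 = 0.394 A.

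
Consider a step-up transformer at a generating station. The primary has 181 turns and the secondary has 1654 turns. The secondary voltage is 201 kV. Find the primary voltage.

V_p/V_s = N_p/N_s, so V_p = 201000 × 181/1654 = 22000 V.

V_p ≈ 22000 V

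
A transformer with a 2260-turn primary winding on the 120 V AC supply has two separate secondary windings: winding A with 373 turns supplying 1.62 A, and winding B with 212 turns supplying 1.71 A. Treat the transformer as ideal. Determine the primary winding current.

V_A = 120 × 373/2260 = 19.805 V; V_B = 120 × 212/2260 = 11.257 V.
P_out = V_A I_A + V_B I_B = 19.805×1.62 + 11.257×1.71 = 32.085 + 19.249 = 51.333 W.
Ideal ⇒ P_in = P_out, so I_p = P_out/V_p = 51.333/120 = 0.428 A.

I_p ≈ 0.428 A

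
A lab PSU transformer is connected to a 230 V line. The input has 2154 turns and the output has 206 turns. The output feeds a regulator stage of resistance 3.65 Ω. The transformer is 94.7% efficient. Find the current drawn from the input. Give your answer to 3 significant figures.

I_in ≈ 0.609 A

V_out = 230 × 206/2154 = 21.996 V.
I_out = V_out/R = 21.996/3.65 = 6.0264 A.
P_out = V_out I_out = 21.996 × 6.0264 = 132.56 W.
P_in = P_out/η = 132.56/0.947 = 139.98 W.
I_in = P_in/V_in = 139.98/230 = 0.609 A.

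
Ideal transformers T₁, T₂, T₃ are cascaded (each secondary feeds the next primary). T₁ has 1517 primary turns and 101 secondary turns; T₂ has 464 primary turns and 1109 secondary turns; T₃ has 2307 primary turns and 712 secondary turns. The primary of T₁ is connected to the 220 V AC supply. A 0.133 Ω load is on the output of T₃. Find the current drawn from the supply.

Secondary of T₁: V = 220.00 × 101/1517 = 14.647 V.
Secondary of T₂: V = 14.647 × 1109/464 = 35.008 V.
Secondary of T₃: V = 35.008 × 712/2307 = 10.804 V.
I_load = 10.804/0.133 = 81.237 A, so P_out = 10.804 × 81.237 = 877.72 W.
All ideal ⇒ P_in = P_out, so I_supply = 877.72/220 = 3.99 A.

I_supply ≈ 3.99 A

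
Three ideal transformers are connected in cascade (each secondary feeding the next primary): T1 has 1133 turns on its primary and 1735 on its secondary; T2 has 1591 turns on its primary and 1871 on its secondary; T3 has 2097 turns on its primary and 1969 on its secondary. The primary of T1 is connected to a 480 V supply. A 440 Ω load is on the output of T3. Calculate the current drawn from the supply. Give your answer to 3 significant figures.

Secondary of T1: V = 480.00 × 1735/1133 = 735.04 V.
Secondary of T2: V = 735.04 × 1871/1591 = 864.40 V.
Secondary of T3: V = 864.40 × 1969/2097 = 811.64 V.
I_load = 811.64/440 = 1.8446 A, so P_out = 811.64 × 1.8446 = 1497.2 W.
All ideal ⇒ P_in = P_out, so I_supply = 1497.2/480 = 3.12 A.

I_supply ≈ 3.12 A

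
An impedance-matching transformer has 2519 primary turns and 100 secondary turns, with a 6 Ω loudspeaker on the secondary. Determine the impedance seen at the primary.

Z_p ≈ 3810 Ω

Z_p = (N_p/N_s)² × Z_s = (2519/100)² × 6 = 3810 Ω.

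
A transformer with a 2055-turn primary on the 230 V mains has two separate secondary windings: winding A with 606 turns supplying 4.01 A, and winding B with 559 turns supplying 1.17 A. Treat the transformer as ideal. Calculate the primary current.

I_p ≈ 1.50 A

V_A = 230 × 606/2055 = 67.825 V; V_B = 230 × 559/2055 = 62.564 V.
P_out = V_A I_A + V_B I_B = 67.825×4.01 + 62.564×1.17 = 271.98 + 73.200 = 345.18 W.
Ideal ⇒ P_in = P_out, so I_p = P_out/V_p = 345.18/230 = 1.50 A.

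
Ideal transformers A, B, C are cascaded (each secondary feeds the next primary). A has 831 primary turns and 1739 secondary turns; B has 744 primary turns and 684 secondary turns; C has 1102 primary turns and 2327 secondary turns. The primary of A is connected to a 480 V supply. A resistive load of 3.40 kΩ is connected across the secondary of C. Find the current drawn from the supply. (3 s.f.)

After A: V = 480.00 × 1739/831 = 1004.5 V.
After B: V = 1004.5 × 684/744 = 923.47 V.
After C: V = 923.47 × 2327/1102 = 1950.0 V.
I_load = 1950.0/3400 = 0.57353 A, so P_out = 1950.0 × 0.57353 = 1118.4 W.
All ideal ⇒ P_in = P_out, so I_supply = 1118.4/480 = 2.33 A.

I_supply ≈ 2.33 A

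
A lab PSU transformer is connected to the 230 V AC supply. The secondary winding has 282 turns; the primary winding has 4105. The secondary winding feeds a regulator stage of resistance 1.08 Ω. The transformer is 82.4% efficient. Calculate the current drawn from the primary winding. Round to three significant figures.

I_p ≈ 1.22 A

V_s = 230 × 282/4105 = 15.800 V.
I_s = V_s/R = 15.800/1.08 = 14.630 A.
P_out = V_s I_s = 15.800 × 14.630 = 231.16 W.
P_in = P_out/η = 231.16/0.824 = 280.53 W.
I_p = P_in/V_p = 280.53/230 = 1.22 A.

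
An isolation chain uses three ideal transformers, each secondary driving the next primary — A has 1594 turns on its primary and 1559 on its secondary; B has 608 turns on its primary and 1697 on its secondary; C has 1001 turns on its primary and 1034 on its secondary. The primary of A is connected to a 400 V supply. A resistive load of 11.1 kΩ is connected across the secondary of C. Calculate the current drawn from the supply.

After A: V = 400.00 × 1559/1594 = 391.22 V.
After B: V = 391.22 × 1697/608 = 1091.9 V.
After C: V = 1091.9 × 1034/1001 = 1127.9 V.
I_load = 1127.9/11100 = 0.10162 A, so P_out = 1127.9 × 0.10162 = 114.62 W.
All ideal ⇒ P_in = P_out, so I_supply = 114.62/400 = 0.287 A.

I_supply ≈ 0.287 A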